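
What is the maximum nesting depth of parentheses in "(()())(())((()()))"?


Input: "(()())(())((()()))"
Tracking depth:
  Position 0 '(': depth becomes 1
  Position 1 '(': depth becomes 2
  Position 2 ')': depth becomes 1
  Position 3 '(': depth becomes 2
  Position 4 ')': depth becomes 1
  Position 5 ')': depth becomes 0
  Position 6 '(': depth becomes 1
  Position 7 '(': depth becomes 2
  Position 8 ')': depth becomes 1
  Position 9 ')': depth becomes 0
  Position 10 '(': depth becomes 1
  Position 11 '(': depth becomes 2
  Position 12 '(': depth becomes 3
  Position 13 ')': depth becomes 2
  Position 14 '(': depth becomes 3
  Position 15 ')': depth becomes 2
  Position 16 ')': depth becomes 1
  Position 17 ')': depth becomes 0
Maximum depth reached: 3

3


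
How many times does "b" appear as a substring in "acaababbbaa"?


Searching for "b" in "acaababbbaa"
Scanning each position:
  Position 0: "a" => no
  Position 1: "c" => no
  Position 2: "a" => no
  Position 3: "a" => no
  Position 4: "b" => MATCH
  Position 5: "a" => no
  Position 6: "b" => MATCH
  Position 7: "b" => MATCH
  Position 8: "b" => MATCH
  Position 9: "a" => no
  Position 10: "a" => no
Total occurrences: 4

4


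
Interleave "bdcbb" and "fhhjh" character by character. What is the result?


Interleaving "bdcbb" and "fhhjh":
  Position 0: 'b' from first, 'f' from second => "bf"
  Position 1: 'd' from first, 'h' from second => "dh"
  Position 2: 'c' from first, 'h' from second => "ch"
  Position 3: 'b' from first, 'j' from second => "bj"
  Position 4: 'b' from first, 'h' from second => "bh"
Result: bfdhchbjbh

bfdhchbjbh


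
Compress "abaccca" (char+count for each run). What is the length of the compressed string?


Input: abaccca
Runs:
  'a' x 1 => "a1"
  'b' x 1 => "b1"
  'a' x 1 => "a1"
  'c' x 3 => "c3"
  'a' x 1 => "a1"
Compressed: "a1b1a1c3a1"
Compressed length: 10

10


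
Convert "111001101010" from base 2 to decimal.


Input: "111001101010" in base 2
Positional expansion:
  Digit '1' (value 1) x 2^11 = 2048
  Digit '1' (value 1) x 2^10 = 1024
  Digit '1' (value 1) x 2^9 = 512
  Digit '0' (value 0) x 2^8 = 0
  Digit '0' (value 0) x 2^7 = 0
  Digit '1' (value 1) x 2^6 = 64
  Digit '1' (value 1) x 2^5 = 32
  Digit '0' (value 0) x 2^4 = 0
  Digit '1' (value 1) x 2^3 = 8
  Digit '0' (value 0) x 2^2 = 0
  Digit '1' (value 1) x 2^1 = 2
  Digit '0' (value 0) x 2^0 = 0
Sum = 3690

3690


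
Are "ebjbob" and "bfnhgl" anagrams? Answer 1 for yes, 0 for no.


Strings: "ebjbob", "bfnhgl"
Sorted first:  bbbejo
Sorted second: bfghln
Differ at position 1: 'b' vs 'f' => not anagrams

0


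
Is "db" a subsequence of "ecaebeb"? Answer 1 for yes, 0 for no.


Check if "db" is a subsequence of "ecaebeb"
Greedy scan:
  Position 0 ('e'): no match needed
  Position 1 ('c'): no match needed
  Position 2 ('a'): no match needed
  Position 3 ('e'): no match needed
  Position 4 ('b'): no match needed
  Position 5 ('e'): no match needed
  Position 6 ('b'): no match needed
Only matched 0/2 characters => not a subsequence

0


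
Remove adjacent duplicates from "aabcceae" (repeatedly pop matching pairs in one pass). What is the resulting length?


Input: aabcceae
Stack-based adjacent duplicate removal:
  Read 'a': push. Stack: a
  Read 'a': matches stack top 'a' => pop. Stack: (empty)
  Read 'b': push. Stack: b
  Read 'c': push. Stack: bc
  Read 'c': matches stack top 'c' => pop. Stack: b
  Read 'e': push. Stack: be
  Read 'a': push. Stack: bea
  Read 'e': push. Stack: beae
Final stack: "beae" (length 4)

4


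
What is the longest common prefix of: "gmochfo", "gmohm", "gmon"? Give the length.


Words: gmochfo, gmohm, gmon
  Position 0: all 'g' => match
  Position 1: all 'm' => match
  Position 2: all 'o' => match
  Position 3: ('c', 'h', 'n') => mismatch, stop
LCP = "gmo" (length 3)

3


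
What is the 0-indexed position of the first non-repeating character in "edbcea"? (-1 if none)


Input: edbcea
Character frequencies:
  'a': 1
  'b': 1
  'c': 1
  'd': 1
  'e': 2
Scanning left to right for freq == 1:
  Position 0 ('e'): freq=2, skip
  Position 1 ('d'): unique! => answer = 1

1


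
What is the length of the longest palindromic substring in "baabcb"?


Input: "baabcb"
Checking substrings for palindromes:
  [0:4] "baab" (len 4) => palindrome
  [3:6] "bcb" (len 3) => palindrome
  [1:3] "aa" (len 2) => palindrome
Longest palindromic substring: "baab" with length 4

4


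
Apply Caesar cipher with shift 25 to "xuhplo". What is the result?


Caesar cipher: shift "xuhplo" by 25
  'x' (pos 23) + 25 = pos 22 = 'w'
  'u' (pos 20) + 25 = pos 19 = 't'
  'h' (pos 7) + 25 = pos 6 = 'g'
  'p' (pos 15) + 25 = pos 14 = 'o'
  'l' (pos 11) + 25 = pos 10 = 'k'
  'o' (pos 14) + 25 = pos 13 = 'n'
Result: wtgokn

wtgokn


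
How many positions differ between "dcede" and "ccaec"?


Comparing "dcede" and "ccaec" position by position:
  Position 0: 'd' vs 'c' => DIFFER
  Position 1: 'c' vs 'c' => same
  Position 2: 'e' vs 'a' => DIFFER
  Position 3: 'd' vs 'e' => DIFFER
  Position 4: 'e' vs 'c' => DIFFER
Positions that differ: 4

4


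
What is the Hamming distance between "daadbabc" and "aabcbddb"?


Comparing "daadbabc" and "aabcbddb" position by position:
  Position 0: 'd' vs 'a' => differ
  Position 1: 'a' vs 'a' => same
  Position 2: 'a' vs 'b' => differ
  Position 3: 'd' vs 'c' => differ
  Position 4: 'b' vs 'b' => same
  Position 5: 'a' vs 'd' => differ
  Position 6: 'b' vs 'd' => differ
  Position 7: 'c' vs 'b' => differ
Total differences (Hamming distance): 6

6


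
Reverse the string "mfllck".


Input: mfllck
Reading characters right to left:
  Position 5: 'k'
  Position 4: 'c'
  Position 3: 'l'
  Position 2: 'l'
  Position 1: 'f'
  Position 0: 'm'
Reversed: kcllfm

kcllfm


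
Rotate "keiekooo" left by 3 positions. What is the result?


Input: "keiekooo", rotate left by 3
First 3 characters: "kei"
Remaining characters: "ekooo"
Concatenate remaining + first: "ekooo" + "kei" = "ekoookei"

ekoookei


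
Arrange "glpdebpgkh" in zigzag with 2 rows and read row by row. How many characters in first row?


Zigzag "glpdebpgkh" into 2 rows:
Placing characters:
  'g' => row 0
  'l' => row 1
  'p' => row 0
  'd' => row 1
  'e' => row 0
  'b' => row 1
  'p' => row 0
  'g' => row 1
  'k' => row 0
  'h' => row 1
Rows:
  Row 0: "gpepk"
  Row 1: "ldbgh"
First row length: 5

5


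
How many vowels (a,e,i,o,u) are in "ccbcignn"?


Input: ccbcignn
Checking each character:
  'c' at position 0: consonant
  'c' at position 1: consonant
  'b' at position 2: consonant
  'c' at position 3: consonant
  'i' at position 4: vowel (running total: 1)
  'g' at position 5: consonant
  'n' at position 6: consonant
  'n' at position 7: consonant
Total vowels: 1

1


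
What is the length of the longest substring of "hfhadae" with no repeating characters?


Input: "hfhadae"
Sliding window (track last position of each char):
  Position 0 ('h'): window [0,0] length 1 -- new best
  Position 1 ('f'): window [0,1] length 2 -- new best
  Position 2 ('h'): repeat (last at 0), move window start to 1
  Position 2 ('h'): window [1,2] length 2
  Position 3 ('a'): window [1,3] length 3 -- new best
  Position 4 ('d'): window [1,4] length 4 -- new best
  Position 5 ('a'): repeat (last at 3), move window start to 4
  Position 5 ('a'): window [4,5] length 2
  Position 6 ('e'): window [4,6] length 3
Longest substring with no repeats: "fhad" with length 4

4


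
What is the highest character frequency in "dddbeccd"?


Input: dddbeccd
Character counts:
  'b': 1
  'c': 2
  'd': 4
  'e': 1
Maximum frequency: 4

4


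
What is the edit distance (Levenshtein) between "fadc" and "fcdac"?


Computing edit distance: "fadc" -> "fcdac"
DP table:
           f    c    d    a    c
      0    1    2    3    4    5
  f   1    0    1    2    3    4
  a   2    1    1    2    2    3
  d   3    2    2    1    2    3
  c   4    3    2    2    2    2
Edit distance = dp[4][5] = 2

2


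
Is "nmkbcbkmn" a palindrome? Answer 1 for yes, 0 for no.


Input: nmkbcbkmn
Reversed: nmkbcbkmn
  Compare pos 0 ('n') with pos 8 ('n'): match
  Compare pos 1 ('m') with pos 7 ('m'): match
  Compare pos 2 ('k') with pos 6 ('k'): match
  Compare pos 3 ('b') with pos 5 ('b'): match
Result: palindrome

1


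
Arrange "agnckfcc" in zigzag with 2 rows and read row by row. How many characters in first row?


Zigzag "agnckfcc" into 2 rows:
Placing characters:
  'a' => row 0
  'g' => row 1
  'n' => row 0
  'c' => row 1
  'k' => row 0
  'f' => row 1
  'c' => row 0
  'c' => row 1
Rows:
  Row 0: "ankc"
  Row 1: "gcfc"
First row length: 4

4


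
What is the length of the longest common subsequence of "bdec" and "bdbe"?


LCS of "bdec" and "bdbe"
DP table:
           b    d    b    e
      0    0    0    0    0
  b   0    1    1    1    1
  d   0    1    2    2    2
  e   0    1    2    2    3
  c   0    1    2    2    3
LCS length = dp[4][4] = 3

3


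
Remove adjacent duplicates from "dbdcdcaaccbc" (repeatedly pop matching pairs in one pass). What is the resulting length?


Input: dbdcdcaaccbc
Stack-based adjacent duplicate removal:
  Read 'd': push. Stack: d
  Read 'b': push. Stack: db
  Read 'd': push. Stack: dbd
  Read 'c': push. Stack: dbdc
  Read 'd': push. Stack: dbdcd
  Read 'c': push. Stack: dbdcdc
  Read 'a': push. Stack: dbdcdca
  Read 'a': matches stack top 'a' => pop. Stack: dbdcdc
  Read 'c': matches stack top 'c' => pop. Stack: dbdcd
  Read 'c': push. Stack: dbdcdc
  Read 'b': push. Stack: dbdcdcb
  Read 'c': push. Stack: dbdcdcbc
Final stack: "dbdcdcbc" (length 8)

8


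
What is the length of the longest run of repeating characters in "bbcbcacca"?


Input: "bbcbcacca"
Scanning for longest run:
  Position 1 ('b'): continues run of 'b', length=2
  Position 2 ('c'): new char, reset run to 1
  Position 3 ('b'): new char, reset run to 1
  Position 4 ('c'): new char, reset run to 1
  Position 5 ('a'): new char, reset run to 1
  Position 6 ('c'): new char, reset run to 1
  Position 7 ('c'): continues run of 'c', length=2
  Position 8 ('a'): new char, reset run to 1
Longest run: 'b' with length 2

2


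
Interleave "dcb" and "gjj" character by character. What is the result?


Interleaving "dcb" and "gjj":
  Position 0: 'd' from first, 'g' from second => "dg"
  Position 1: 'c' from first, 'j' from second => "cj"
  Position 2: 'b' from first, 'j' from second => "bj"
Result: dgcjbj

dgcjbj


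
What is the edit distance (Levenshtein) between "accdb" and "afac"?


Computing edit distance: "accdb" -> "afac"
DP table:
           a    f    a    c
      0    1    2    3    4
  a   1    0    1    2    3
  c   2    1    1    2    2
  c   3    2    2    2    2
  d   4    3    3    3    3
  b   5    4    4    4    4
Edit distance = dp[5][4] = 4

4


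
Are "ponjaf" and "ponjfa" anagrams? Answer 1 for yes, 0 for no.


Strings: "ponjaf", "ponjfa"
Sorted first:  afjnop
Sorted second: afjnop
Sorted forms match => anagrams

1


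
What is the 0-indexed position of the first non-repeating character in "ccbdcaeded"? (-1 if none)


Input: ccbdcaeded
Character frequencies:
  'a': 1
  'b': 1
  'c': 3
  'd': 3
  'e': 2
Scanning left to right for freq == 1:
  Position 0 ('c'): freq=3, skip
  Position 1 ('c'): freq=3, skip
  Position 2 ('b'): unique! => answer = 2

2


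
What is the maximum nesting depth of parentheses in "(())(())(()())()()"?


Input: "(())(())(()())()()"
Tracking depth:
  Position 0 '(': depth becomes 1
  Position 1 '(': depth becomes 2
  Position 2 ')': depth becomes 1
  Position 3 ')': depth becomes 0
  Position 4 '(': depth becomes 1
  Position 5 '(': depth becomes 2
  Position 6 ')': depth becomes 1
  Position 7 ')': depth becomes 0
  Position 8 '(': depth becomes 1
  Position 9 '(': depth becomes 2
  Position 10 ')': depth becomes 1
  Position 11 '(': depth becomes 2
  Position 12 ')': depth becomes 1
  Position 13 ')': depth becomes 0
  Position 14 '(': depth becomes 1
  Position 15 ')': depth becomes 0
  Position 16 '(': depth becomes 1
  Position 17 ')': depth becomes 0
Maximum depth reached: 2

2


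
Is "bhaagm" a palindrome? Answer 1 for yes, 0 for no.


Input: bhaagm
Reversed: mgaahb
  Compare pos 0 ('b') with pos 5 ('m'): MISMATCH
  Compare pos 1 ('h') with pos 4 ('g'): MISMATCH
  Compare pos 2 ('a') with pos 3 ('a'): match
Result: not a palindrome

0


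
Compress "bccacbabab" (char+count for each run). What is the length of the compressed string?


Input: bccacbabab
Runs:
  'b' x 1 => "b1"
  'c' x 2 => "c2"
  'a' x 1 => "a1"
  'c' x 1 => "c1"
  'b' x 1 => "b1"
  'a' x 1 => "a1"
  'b' x 1 => "b1"
  'a' x 1 => "a1"
  'b' x 1 => "b1"
Compressed: "b1c2a1c1b1a1b1a1b1"
Compressed length: 18

18


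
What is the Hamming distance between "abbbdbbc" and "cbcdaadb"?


Comparing "abbbdbbc" and "cbcdaadb" position by position:
  Position 0: 'a' vs 'c' => differ
  Position 1: 'b' vs 'b' => same
  Position 2: 'b' vs 'c' => differ
  Position 3: 'b' vs 'd' => differ
  Position 4: 'd' vs 'a' => differ
  Position 5: 'b' vs 'a' => differ
  Position 6: 'b' vs 'd' => differ
  Position 7: 'c' vs 'b' => differ
Total differences (Hamming distance): 7

7


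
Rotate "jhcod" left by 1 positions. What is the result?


Input: "jhcod", rotate left by 1
First 1 characters: "j"
Remaining characters: "hcod"
Concatenate remaining + first: "hcod" + "j" = "hcodj"

hcodj


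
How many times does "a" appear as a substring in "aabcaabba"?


Searching for "a" in "aabcaabba"
Scanning each position:
  Position 0: "a" => MATCH
  Position 1: "a" => MATCH
  Position 2: "b" => no
  Position 3: "c" => no
  Position 4: "a" => MATCH
  Position 5: "a" => MATCH
  Position 6: "b" => no
  Position 7: "b" => no
  Position 8: "a" => MATCH
Total occurrences: 5

5


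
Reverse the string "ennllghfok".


Input: ennllghfok
Reading characters right to left:
  Position 9: 'k'
  Position 8: 'o'
  Position 7: 'f'
  Position 6: 'h'
  Position 5: 'g'
  Position 4: 'l'
  Position 3: 'l'
  Position 2: 'n'
  Position 1: 'n'
  Position 0: 'e'
Reversed: kofhgllnne

kofhgllnne


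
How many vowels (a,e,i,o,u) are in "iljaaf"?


Input: iljaaf
Checking each character:
  'i' at position 0: vowel (running total: 1)
  'l' at position 1: consonant
  'j' at position 2: consonant
  'a' at position 3: vowel (running total: 2)
  'a' at position 4: vowel (running total: 3)
  'f' at position 5: consonant
Total vowels: 3

3


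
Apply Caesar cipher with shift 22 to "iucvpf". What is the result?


Caesar cipher: shift "iucvpf" by 22
  'i' (pos 8) + 22 = pos 4 = 'e'
  'u' (pos 20) + 22 = pos 16 = 'q'
  'c' (pos 2) + 22 = pos 24 = 'y'
  'v' (pos 21) + 22 = pos 17 = 'r'
  'p' (pos 15) + 22 = pos 11 = 'l'
  'f' (pos 5) + 22 = pos 1 = 'b'
Result: eqyrlb

eqyrlb


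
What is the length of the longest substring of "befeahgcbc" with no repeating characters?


Input: "befeahgcbc"
Sliding window (track last position of each char):
  Position 0 ('b'): window [0,0] length 1 -- new best
  Position 1 ('e'): window [0,1] length 2 -- new best
  Position 2 ('f'): window [0,2] length 3 -- new best
  Position 3 ('e'): repeat (last at 1), move window start to 2
  Position 3 ('e'): window [2,3] length 2
  Position 4 ('a'): window [2,4] length 3
  Position 5 ('h'): window [2,5] length 4 -- new best
  Position 6 ('g'): window [2,6] length 5 -- new best
  Position 7 ('c'): window [2,7] length 6 -- new best
  Position 8 ('b'): window [2,8] length 7 -- new best
  Position 9 ('c'): repeat (last at 7), move window start to 8
  Position 9 ('c'): window [8,9] length 2
Longest substring with no repeats: "feahgcb" with length 7

7


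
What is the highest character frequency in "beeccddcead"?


Input: beeccddcead
Character counts:
  'a': 1
  'b': 1
  'c': 3
  'd': 3
  'e': 3
Maximum frequency: 3

3


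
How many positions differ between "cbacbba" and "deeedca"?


Comparing "cbacbba" and "deeedca" position by position:
  Position 0: 'c' vs 'd' => DIFFER
  Position 1: 'b' vs 'e' => DIFFER
  Position 2: 'a' vs 'e' => DIFFER
  Position 3: 'c' vs 'e' => DIFFER
  Position 4: 'b' vs 'd' => DIFFER
  Position 5: 'b' vs 'c' => DIFFER
  Position 6: 'a' vs 'a' => same
Positions that differ: 6

6


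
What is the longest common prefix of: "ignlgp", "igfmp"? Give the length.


Words: ignlgp, igfmp
  Position 0: all 'i' => match
  Position 1: all 'g' => match
  Position 2: ('n', 'f') => mismatch, stop
LCP = "ig" (length 2)

2


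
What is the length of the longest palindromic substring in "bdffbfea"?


Input: "bdffbfea"
Checking substrings for palindromes:
  [3:6] "fbf" (len 3) => palindrome
  [2:4] "ff" (len 2) => palindrome
Longest palindromic substring: "fbf" with length 3

3


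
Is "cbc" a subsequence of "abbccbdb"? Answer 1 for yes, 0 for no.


Check if "cbc" is a subsequence of "abbccbdb"
Greedy scan:
  Position 0 ('a'): no match needed
  Position 1 ('b'): no match needed
  Position 2 ('b'): no match needed
  Position 3 ('c'): matches sub[0] = 'c'
  Position 4 ('c'): no match needed
  Position 5 ('b'): matches sub[1] = 'b'
  Position 6 ('d'): no match needed
  Position 7 ('b'): no match needed
Only matched 2/3 characters => not a subsequence

0


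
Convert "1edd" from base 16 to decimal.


Input: "1edd" in base 16
Positional expansion:
  Digit '1' (value 1) x 16^3 = 4096
  Digit 'e' (value 14) x 16^2 = 3584
  Digit 'd' (value 13) x 16^1 = 208
  Digit 'd' (value 13) x 16^0 = 13
Sum = 7901

7901


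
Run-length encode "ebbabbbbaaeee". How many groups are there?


Input: ebbabbbbaaeee
Scanning for consecutive runs:
  Group 1: 'e' x 1 (positions 0-0)
  Group 2: 'b' x 2 (positions 1-2)
  Group 3: 'a' x 1 (positions 3-3)
  Group 4: 'b' x 4 (positions 4-7)
  Group 5: 'a' x 2 (positions 8-9)
  Group 6: 'e' x 3 (positions 10-12)
Total groups: 6

6


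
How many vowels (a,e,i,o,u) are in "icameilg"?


Input: icameilg
Checking each character:
  'i' at position 0: vowel (running total: 1)
  'c' at position 1: consonant
  'a' at position 2: vowel (running total: 2)
  'm' at position 3: consonant
  'e' at position 4: vowel (running total: 3)
  'i' at position 5: vowel (running total: 4)
  'l' at position 6: consonant
  'g' at position 7: consonant
Total vowels: 4

4


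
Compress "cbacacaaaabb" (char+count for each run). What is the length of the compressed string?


Input: cbacacaaaabb
Runs:
  'c' x 1 => "c1"
  'b' x 1 => "b1"
  'a' x 1 => "a1"
  'c' x 1 => "c1"
  'a' x 1 => "a1"
  'c' x 1 => "c1"
  'a' x 4 => "a4"
  'b' x 2 => "b2"
Compressed: "c1b1a1c1a1c1a4b2"
Compressed length: 16

16


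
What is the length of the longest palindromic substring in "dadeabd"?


Input: "dadeabd"
Checking substrings for palindromes:
  [0:3] "dad" (len 3) => palindrome
Longest palindromic substring: "dad" with length 3

3


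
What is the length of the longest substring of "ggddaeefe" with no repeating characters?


Input: "ggddaeefe"
Sliding window (track last position of each char):
  Position 0 ('g'): window [0,0] length 1 -- new best
  Position 1 ('g'): repeat (last at 0), move window start to 1
  Position 1 ('g'): window [1,1] length 1
  Position 2 ('d'): window [1,2] length 2 -- new best
  Position 3 ('d'): repeat (last at 2), move window start to 3
  Position 3 ('d'): window [3,3] length 1
  Position 4 ('a'): window [3,4] length 2
  Position 5 ('e'): window [3,5] length 3 -- new best
  Position 6 ('e'): repeat (last at 5), move window start to 6
  Position 6 ('e'): window [6,6] length 1
  Position 7 ('f'): window [6,7] length 2
  Position 8 ('e'): repeat (last at 6), move window start to 7
  Position 8 ('e'): window [7,8] length 2
Longest substring with no repeats: "dae" with length 3

3


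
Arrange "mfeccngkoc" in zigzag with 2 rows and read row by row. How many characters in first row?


Zigzag "mfeccngkoc" into 2 rows:
Placing characters:
  'm' => row 0
  'f' => row 1
  'e' => row 0
  'c' => row 1
  'c' => row 0
  'n' => row 1
  'g' => row 0
  'k' => row 1
  'o' => row 0
  'c' => row 1
Rows:
  Row 0: "mecgo"
  Row 1: "fcnkc"
First row length: 5

5


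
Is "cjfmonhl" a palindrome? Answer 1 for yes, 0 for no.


Input: cjfmonhl
Reversed: lhnomfjc
  Compare pos 0 ('c') with pos 7 ('l'): MISMATCH
  Compare pos 1 ('j') with pos 6 ('h'): MISMATCH
  Compare pos 2 ('f') with pos 5 ('n'): MISMATCH
  Compare pos 3 ('m') with pos 4 ('o'): MISMATCH
Result: not a palindrome

0


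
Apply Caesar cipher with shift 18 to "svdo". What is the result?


Caesar cipher: shift "svdo" by 18
  's' (pos 18) + 18 = pos 10 = 'k'
  'v' (pos 21) + 18 = pos 13 = 'n'
  'd' (pos 3) + 18 = pos 21 = 'v'
  'o' (pos 14) + 18 = pos 6 = 'g'
Result: knvg

knvg


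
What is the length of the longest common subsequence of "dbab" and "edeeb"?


LCS of "dbab" and "edeeb"
DP table:
           e    d    e    e    b
      0    0    0    0    0    0
  d   0    0    1    1    1    1
  b   0    0    1    1    1    2
  a   0    0    1    1    1    2
  b   0    0    1    1    1    2
LCS length = dp[4][5] = 2

2


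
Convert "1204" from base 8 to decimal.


Input: "1204" in base 8
Positional expansion:
  Digit '1' (value 1) x 8^3 = 512
  Digit '2' (value 2) x 8^2 = 128
  Digit '0' (value 0) x 8^1 = 0
  Digit '4' (value 4) x 8^0 = 4
Sum = 644

644


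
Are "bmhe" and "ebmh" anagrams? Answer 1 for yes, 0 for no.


Strings: "bmhe", "ebmh"
Sorted first:  behm
Sorted second: behm
Sorted forms match => anagrams

1


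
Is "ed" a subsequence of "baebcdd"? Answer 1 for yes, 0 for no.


Check if "ed" is a subsequence of "baebcdd"
Greedy scan:
  Position 0 ('b'): no match needed
  Position 1 ('a'): no match needed
  Position 2 ('e'): matches sub[0] = 'e'
  Position 3 ('b'): no match needed
  Position 4 ('c'): no match needed
  Position 5 ('d'): matches sub[1] = 'd'
  Position 6 ('d'): no match needed
All 2 characters matched => is a subsequence

1


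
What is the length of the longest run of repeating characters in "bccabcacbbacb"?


Input: "bccabcacbbacb"
Scanning for longest run:
  Position 1 ('c'): new char, reset run to 1
  Position 2 ('c'): continues run of 'c', length=2
  Position 3 ('a'): new char, reset run to 1
  Position 4 ('b'): new char, reset run to 1
  Position 5 ('c'): new char, reset run to 1
  Position 6 ('a'): new char, reset run to 1
  Position 7 ('c'): new char, reset run to 1
  Position 8 ('b'): new char, reset run to 1
  Position 9 ('b'): continues run of 'b', length=2
  Position 10 ('a'): new char, reset run to 1
  Position 11 ('c'): new char, reset run to 1
  Position 12 ('b'): new char, reset run to 1
Longest run: 'c' with length 2

2


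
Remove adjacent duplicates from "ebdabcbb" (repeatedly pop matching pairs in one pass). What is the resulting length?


Input: ebdabcbb
Stack-based adjacent duplicate removal:
  Read 'e': push. Stack: e
  Read 'b': push. Stack: eb
  Read 'd': push. Stack: ebd
  Read 'a': push. Stack: ebda
  Read 'b': push. Stack: ebdab
  Read 'c': push. Stack: ebdabc
  Read 'b': push. Stack: ebdabcb
  Read 'b': matches stack top 'b' => pop. Stack: ebdabc
Final stack: "ebdabc" (length 6)

6


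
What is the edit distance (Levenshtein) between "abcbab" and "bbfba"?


Computing edit distance: "abcbab" -> "bbfba"
DP table:
           b    b    f    b    a
      0    1    2    3    4    5
  a   1    1    2    3    4    4
  b   2    1    1    2    3    4
  c   3    2    2    2    3    4
  b   4    3    2    3    2    3
  a   5    4    3    3    3    2
  b   6    5    4    4    3    3
Edit distance = dp[6][5] = 3

3


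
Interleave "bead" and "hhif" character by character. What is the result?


Interleaving "bead" and "hhif":
  Position 0: 'b' from first, 'h' from second => "bh"
  Position 1: 'e' from first, 'h' from second => "eh"
  Position 2: 'a' from first, 'i' from second => "ai"
  Position 3: 'd' from first, 'f' from second => "df"
Result: bhehaidf

bhehaidf


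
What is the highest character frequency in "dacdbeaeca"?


Input: dacdbeaeca
Character counts:
  'a': 3
  'b': 1
  'c': 2
  'd': 2
  'e': 2
Maximum frequency: 3

3


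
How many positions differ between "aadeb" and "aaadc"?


Comparing "aadeb" and "aaadc" position by position:
  Position 0: 'a' vs 'a' => same
  Position 1: 'a' vs 'a' => same
  Position 2: 'd' vs 'a' => DIFFER
  Position 3: 'e' vs 'd' => DIFFER
  Position 4: 'b' vs 'c' => DIFFER
Positions that differ: 3

3


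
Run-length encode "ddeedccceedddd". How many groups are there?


Input: ddeedccceedddd
Scanning for consecutive runs:
  Group 1: 'd' x 2 (positions 0-1)
  Group 2: 'e' x 2 (positions 2-3)
  Group 3: 'd' x 1 (positions 4-4)
  Group 4: 'c' x 3 (positions 5-7)
  Group 5: 'e' x 2 (positions 8-9)
  Group 6: 'd' x 4 (positions 10-13)
Total groups: 6

6


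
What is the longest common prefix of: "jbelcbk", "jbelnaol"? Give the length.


Words: jbelcbk, jbelnaol
  Position 0: all 'j' => match
  Position 1: all 'b' => match
  Position 2: all 'e' => match
  Position 3: all 'l' => match
  Position 4: ('c', 'n') => mismatch, stop
LCP = "jbel" (length 4)

4


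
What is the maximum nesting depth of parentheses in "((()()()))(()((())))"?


Input: "((()()()))(()((())))"
Tracking depth:
  Position 0 '(': depth becomes 1
  Position 1 '(': depth becomes 2
  Position 2 '(': depth becomes 3
  Position 3 ')': depth becomes 2
  Position 4 '(': depth becomes 3
  Position 5 ')': depth becomes 2
  Position 6 '(': depth becomes 3
  Position 7 ')': depth becomes 2
  Position 8 ')': depth becomes 1
  Position 9 ')': depth becomes 0
  Position 10 '(': depth becomes 1
  Position 11 '(': depth becomes 2
  Position 12 ')': depth becomes 1
  Position 13 '(': depth becomes 2
  Position 14 '(': depth becomes 3
  Position 15 '(': depth becomes 4
  Position 16 ')': depth becomes 3
  Position 17 ')': depth becomes 2
  Position 18 ')': depth becomes 1
  Position 19 ')': depth becomes 0
Maximum depth reached: 4

4


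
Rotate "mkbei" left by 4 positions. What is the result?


Input: "mkbei", rotate left by 4
First 4 characters: "mkbe"
Remaining characters: "i"
Concatenate remaining + first: "i" + "mkbe" = "imkbe"

imkbe


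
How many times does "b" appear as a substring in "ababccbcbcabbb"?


Searching for "b" in "ababccbcbcabbb"
Scanning each position:
  Position 0: "a" => no
  Position 1: "b" => MATCH
  Position 2: "a" => no
  Position 3: "b" => MATCH
  Position 4: "c" => no
  Position 5: "c" => no
  Position 6: "b" => MATCH
  Position 7: "c" => no
  Position 8: "b" => MATCH
  Position 9: "c" => no
  Position 10: "a" => no
  Position 11: "b" => MATCH
  Position 12: "b" => MATCH
  Position 13: "b" => MATCH
Total occurrences: 7

7


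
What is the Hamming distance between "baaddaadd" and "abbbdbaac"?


Comparing "baaddaadd" and "abbbdbaac" position by position:
  Position 0: 'b' vs 'a' => differ
  Position 1: 'a' vs 'b' => differ
  Position 2: 'a' vs 'b' => differ
  Position 3: 'd' vs 'b' => differ
  Position 4: 'd' vs 'd' => same
  Position 5: 'a' vs 'b' => differ
  Position 6: 'a' vs 'a' => same
  Position 7: 'd' vs 'a' => differ
  Position 8: 'd' vs 'c' => differ
Total differences (Hamming distance): 7

7


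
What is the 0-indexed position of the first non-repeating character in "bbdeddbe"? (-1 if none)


Input: bbdeddbe
Character frequencies:
  'b': 3
  'd': 3
  'e': 2
Scanning left to right for freq == 1:
  Position 0 ('b'): freq=3, skip
  Position 1 ('b'): freq=3, skip
  Position 2 ('d'): freq=3, skip
  Position 3 ('e'): freq=2, skip
  Position 4 ('d'): freq=3, skip
  Position 5 ('d'): freq=3, skip
  Position 6 ('b'): freq=3, skip
  Position 7 ('e'): freq=2, skip
  No unique character found => answer = -1

-1


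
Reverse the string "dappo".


Input: dappo
Reading characters right to left:
  Position 4: 'o'
  Position 3: 'p'
  Position 2: 'p'
  Position 1: 'a'
  Position 0: 'd'
Reversed: oppad

oppad


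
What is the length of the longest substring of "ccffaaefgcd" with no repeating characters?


Input: "ccffaaefgcd"
Sliding window (track last position of each char):
  Position 0 ('c'): window [0,0] length 1 -- new best
  Position 1 ('c'): repeat (last at 0), move window start to 1
  Position 1 ('c'): window [1,1] length 1
  Position 2 ('f'): window [1,2] length 2 -- new best
  Position 3 ('f'): repeat (last at 2), move window start to 3
  Position 3 ('f'): window [3,3] length 1
  Position 4 ('a'): window [3,4] length 2
  Position 5 ('a'): repeat (last at 4), move window start to 5
  Position 5 ('a'): window [5,5] length 1
  Position 6 ('e'): window [5,6] length 2
  Position 7 ('f'): window [5,7] length 3 -- new best
  Position 8 ('g'): window [5,8] length 4 -- new best
  Position 9 ('c'): window [5,9] length 5 -- new best
  Position 10 ('d'): window [5,10] length 6 -- new best
Longest substring with no repeats: "aefgcd" with length 6

6


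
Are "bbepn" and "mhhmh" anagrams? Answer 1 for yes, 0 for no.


Strings: "bbepn", "mhhmh"
Sorted first:  bbenp
Sorted second: hhhmm
Differ at position 0: 'b' vs 'h' => not anagrams

0


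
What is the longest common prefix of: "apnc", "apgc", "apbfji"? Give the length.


Words: apnc, apgc, apbfji
  Position 0: all 'a' => match
  Position 1: all 'p' => match
  Position 2: ('n', 'g', 'b') => mismatch, stop
LCP = "ap" (length 2)

2


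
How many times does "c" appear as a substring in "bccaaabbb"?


Searching for "c" in "bccaaabbb"
Scanning each position:
  Position 0: "b" => no
  Position 1: "c" => MATCH
  Position 2: "c" => MATCH
  Position 3: "a" => no
  Position 4: "a" => no
  Position 5: "a" => no
  Position 6: "b" => no
  Position 7: "b" => no
  Position 8: "b" => no
Total occurrences: 2

2


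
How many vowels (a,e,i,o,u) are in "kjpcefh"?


Input: kjpcefh
Checking each character:
  'k' at position 0: consonant
  'j' at position 1: consonant
  'p' at position 2: consonant
  'c' at position 3: consonant
  'e' at position 4: vowel (running total: 1)
  'f' at position 5: consonant
  'h' at position 6: consonant
Total vowels: 1

1


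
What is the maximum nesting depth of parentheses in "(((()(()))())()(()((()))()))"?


Input: "(((()(()))())()(()((()))()))"
Tracking depth:
  Position 0 '(': depth becomes 1
  Position 1 '(': depth becomes 2
  Position 2 '(': depth becomes 3
  Position 3 '(': depth becomes 4
  Position 4 ')': depth becomes 3
  Position 5 '(': depth becomes 4
  Position 6 '(': depth becomes 5
  Position 7 ')': depth becomes 4
  Position 8 ')': depth becomes 3
  Position 9 ')': depth becomes 2
  Position 10 '(': depth becomes 3
  Position 11 ')': depth becomes 2
  Position 12 ')': depth becomes 1
  Position 13 '(': depth becomes 2
  Position 14 ')': depth becomes 1
  Position 15 '(': depth becomes 2
  Position 16 '(': depth becomes 3
  Position 17 ')': depth becomes 2
  Position 18 '(': depth becomes 3
  Position 19 '(': depth becomes 4
  Position 20 '(': depth becomes 5
  Position 21 ')': depth becomes 4
  Position 22 ')': depth becomes 3
  Position 23 ')': depth becomes 2
  Position 24 '(': depth becomes 3
  Position 25 ')': depth becomes 2
  Position 26 ')': depth becomes 1
  Position 27 ')': depth becomes 0
Maximum depth reached: 5

5


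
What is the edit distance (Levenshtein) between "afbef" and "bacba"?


Computing edit distance: "afbef" -> "bacba"
DP table:
           b    a    c    b    a
      0    1    2    3    4    5
  a   1    1    1    2    3    4
  f   2    2    2    2    3    4
  b   3    2    3    3    2    3
  e   4    3    3    4    3    3
  f   5    4    4    4    4    4
Edit distance = dp[5][5] = 4

4


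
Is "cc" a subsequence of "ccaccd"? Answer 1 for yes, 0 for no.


Check if "cc" is a subsequence of "ccaccd"
Greedy scan:
  Position 0 ('c'): matches sub[0] = 'c'
  Position 1 ('c'): matches sub[1] = 'c'
  Position 2 ('a'): no match needed
  Position 3 ('c'): no match needed
  Position 4 ('c'): no match needed
  Position 5 ('d'): no match needed
All 2 characters matched => is a subsequence

1


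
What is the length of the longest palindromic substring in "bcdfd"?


Input: "bcdfd"
Checking substrings for palindromes:
  [2:5] "dfd" (len 3) => palindrome
Longest palindromic substring: "dfd" with length 3

3


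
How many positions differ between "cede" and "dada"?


Comparing "cede" and "dada" position by position:
  Position 0: 'c' vs 'd' => DIFFER
  Position 1: 'e' vs 'a' => DIFFER
  Position 2: 'd' vs 'd' => same
  Position 3: 'e' vs 'a' => DIFFER
Positions that differ: 3

3


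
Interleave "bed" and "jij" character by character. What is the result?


Interleaving "bed" and "jij":
  Position 0: 'b' from first, 'j' from second => "bj"
  Position 1: 'e' from first, 'i' from second => "ei"
  Position 2: 'd' from first, 'j' from second => "dj"
Result: bjeidj

bjeidj


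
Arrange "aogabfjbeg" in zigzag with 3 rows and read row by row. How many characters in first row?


Zigzag "aogabfjbeg" into 3 rows:
Placing characters:
  'a' => row 0
  'o' => row 1
  'g' => row 2
  'a' => row 1
  'b' => row 0
  'f' => row 1
  'j' => row 2
  'b' => row 1
  'e' => row 0
  'g' => row 1
Rows:
  Row 0: "abe"
  Row 1: "oafbg"
  Row 2: "gj"
First row length: 3

3


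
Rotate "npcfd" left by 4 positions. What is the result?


Input: "npcfd", rotate left by 4
First 4 characters: "npcf"
Remaining characters: "d"
Concatenate remaining + first: "d" + "npcf" = "dnpcf"

dnpcf


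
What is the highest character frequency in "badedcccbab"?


Input: badedcccbab
Character counts:
  'a': 2
  'b': 3
  'c': 3
  'd': 2
  'e': 1
Maximum frequency: 3

3


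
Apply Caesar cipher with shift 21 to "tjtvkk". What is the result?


Caesar cipher: shift "tjtvkk" by 21
  't' (pos 19) + 21 = pos 14 = 'o'
  'j' (pos 9) + 21 = pos 4 = 'e'
  't' (pos 19) + 21 = pos 14 = 'o'
  'v' (pos 21) + 21 = pos 16 = 'q'
  'k' (pos 10) + 21 = pos 5 = 'f'
  'k' (pos 10) + 21 = pos 5 = 'f'
Result: oeoqff

oeoqff


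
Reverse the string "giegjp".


Input: giegjp
Reading characters right to left:
  Position 5: 'p'
  Position 4: 'j'
  Position 3: 'g'
  Position 2: 'e'
  Position 1: 'i'
  Position 0: 'g'
Reversed: pjgeig

pjgeig


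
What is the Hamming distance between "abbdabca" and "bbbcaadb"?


Comparing "abbdabca" and "bbbcaadb" position by position:
  Position 0: 'a' vs 'b' => differ
  Position 1: 'b' vs 'b' => same
  Position 2: 'b' vs 'b' => same
  Position 3: 'd' vs 'c' => differ
  Position 4: 'a' vs 'a' => same
  Position 5: 'b' vs 'a' => differ
  Position 6: 'c' vs 'd' => differ
  Position 7: 'a' vs 'b' => differ
Total differences (Hamming distance): 5

5


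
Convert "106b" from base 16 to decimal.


Input: "106b" in base 16
Positional expansion:
  Digit '1' (value 1) x 16^3 = 4096
  Digit '0' (value 0) x 16^2 = 0
  Digit '6' (value 6) x 16^1 = 96
  Digit 'b' (value 11) x 16^0 = 11
Sum = 4203

4203


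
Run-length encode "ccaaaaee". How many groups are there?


Input: ccaaaaee
Scanning for consecutive runs:
  Group 1: 'c' x 2 (positions 0-1)
  Group 2: 'a' x 4 (positions 2-5)
  Group 3: 'e' x 2 (positions 6-7)
Total groups: 3

3


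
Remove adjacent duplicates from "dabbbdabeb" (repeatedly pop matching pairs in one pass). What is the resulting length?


Input: dabbbdabeb
Stack-based adjacent duplicate removal:
  Read 'd': push. Stack: d
  Read 'a': push. Stack: da
  Read 'b': push. Stack: dab
  Read 'b': matches stack top 'b' => pop. Stack: da
  Read 'b': push. Stack: dab
  Read 'd': push. Stack: dabd
  Read 'a': push. Stack: dabda
  Read 'b': push. Stack: dabdab
  Read 'e': push. Stack: dabdabe
  Read 'b': push. Stack: dabdabeb
Final stack: "dabdabeb" (length 8)

8


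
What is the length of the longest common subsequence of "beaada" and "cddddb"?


LCS of "beaada" and "cddddb"
DP table:
           c    d    d    d    d    b
      0    0    0    0    0    0    0
  b   0    0    0    0    0    0    1
  e   0    0    0    0    0    0    1
  a   0    0    0    0    0    0    1
  a   0    0    0    0    0    0    1
  d   0    0    1    1    1    1    1
  a   0    0    1    1    1    1    1
LCS length = dp[6][6] = 1

1


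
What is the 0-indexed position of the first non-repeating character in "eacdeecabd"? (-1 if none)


Input: eacdeecabd
Character frequencies:
  'a': 2
  'b': 1
  'c': 2
  'd': 2
  'e': 3
Scanning left to right for freq == 1:
  Position 0 ('e'): freq=3, skip
  Position 1 ('a'): freq=2, skip
  Position 2 ('c'): freq=2, skip
  Position 3 ('d'): freq=2, skip
  Position 4 ('e'): freq=3, skip
  Position 5 ('e'): freq=3, skip
  Position 6 ('c'): freq=2, skip
  Position 7 ('a'): freq=2, skip
  Position 8 ('b'): unique! => answer = 8

8


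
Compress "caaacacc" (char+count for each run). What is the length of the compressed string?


Input: caaacacc
Runs:
  'c' x 1 => "c1"
  'a' x 3 => "a3"
  'c' x 1 => "c1"
  'a' x 1 => "a1"
  'c' x 2 => "c2"
Compressed: "c1a3c1a1c2"
Compressed length: 10

10


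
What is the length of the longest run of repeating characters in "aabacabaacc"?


Input: "aabacabaacc"
Scanning for longest run:
  Position 1 ('a'): continues run of 'a', length=2
  Position 2 ('b'): new char, reset run to 1
  Position 3 ('a'): new char, reset run to 1
  Position 4 ('c'): new char, reset run to 1
  Position 5 ('a'): new char, reset run to 1
  Position 6 ('b'): new char, reset run to 1
  Position 7 ('a'): new char, reset run to 1
  Position 8 ('a'): continues run of 'a', length=2
  Position 9 ('c'): new char, reset run to 1
  Position 10 ('c'): continues run of 'c', length=2
Longest run: 'a' with length 2

2


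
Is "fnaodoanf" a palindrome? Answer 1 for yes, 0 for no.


Input: fnaodoanf
Reversed: fnaodoanf
  Compare pos 0 ('f') with pos 8 ('f'): match
  Compare pos 1 ('n') with pos 7 ('n'): match
  Compare pos 2 ('a') with pos 6 ('a'): match
  Compare pos 3 ('o') with pos 5 ('o'): match
Result: palindrome

1


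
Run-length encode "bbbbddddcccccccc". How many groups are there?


Input: bbbbddddcccccccc
Scanning for consecutive runs:
  Group 1: 'b' x 4 (positions 0-3)
  Group 2: 'd' x 4 (positions 4-7)
  Group 3: 'c' x 8 (positions 8-15)
Total groups: 3

3


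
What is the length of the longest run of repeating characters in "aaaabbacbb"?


Input: "aaaabbacbb"
Scanning for longest run:
  Position 1 ('a'): continues run of 'a', length=2
  Position 2 ('a'): continues run of 'a', length=3
  Position 3 ('a'): continues run of 'a', length=4
  Position 4 ('b'): new char, reset run to 1
  Position 5 ('b'): continues run of 'b', length=2
  Position 6 ('a'): new char, reset run to 1
  Position 7 ('c'): new char, reset run to 1
  Position 8 ('b'): new char, reset run to 1
  Position 9 ('b'): continues run of 'b', length=2
Longest run: 'a' with length 4

4


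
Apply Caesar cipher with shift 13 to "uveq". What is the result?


Caesar cipher: shift "uveq" by 13
  'u' (pos 20) + 13 = pos 7 = 'h'
  'v' (pos 21) + 13 = pos 8 = 'i'
  'e' (pos 4) + 13 = pos 17 = 'r'
  'q' (pos 16) + 13 = pos 3 = 'd'
Result: hird

hird


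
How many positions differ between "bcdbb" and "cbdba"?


Comparing "bcdbb" and "cbdba" position by position:
  Position 0: 'b' vs 'c' => DIFFER
  Position 1: 'c' vs 'b' => DIFFER
  Position 2: 'd' vs 'd' => same
  Position 3: 'b' vs 'b' => same
  Position 4: 'b' vs 'a' => DIFFER
Positions that differ: 3

3


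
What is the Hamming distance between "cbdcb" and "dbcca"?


Comparing "cbdcb" and "dbcca" position by position:
  Position 0: 'c' vs 'd' => differ
  Position 1: 'b' vs 'b' => same
  Position 2: 'd' vs 'c' => differ
  Position 3: 'c' vs 'c' => same
  Position 4: 'b' vs 'a' => differ
Total differences (Hamming distance): 3

3


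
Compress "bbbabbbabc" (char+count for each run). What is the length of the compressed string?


Input: bbbabbbabc
Runs:
  'b' x 3 => "b3"
  'a' x 1 => "a1"
  'b' x 3 => "b3"
  'a' x 1 => "a1"
  'b' x 1 => "b1"
  'c' x 1 => "c1"
Compressed: "b3a1b3a1b1c1"
Compressed length: 12

12


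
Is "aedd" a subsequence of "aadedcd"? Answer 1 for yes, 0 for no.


Check if "aedd" is a subsequence of "aadedcd"
Greedy scan:
  Position 0 ('a'): matches sub[0] = 'a'
  Position 1 ('a'): no match needed
  Position 2 ('d'): no match needed
  Position 3 ('e'): matches sub[1] = 'e'
  Position 4 ('d'): matches sub[2] = 'd'
  Position 5 ('c'): no match needed
  Position 6 ('d'): matches sub[3] = 'd'
All 4 characters matched => is a subsequence

1
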